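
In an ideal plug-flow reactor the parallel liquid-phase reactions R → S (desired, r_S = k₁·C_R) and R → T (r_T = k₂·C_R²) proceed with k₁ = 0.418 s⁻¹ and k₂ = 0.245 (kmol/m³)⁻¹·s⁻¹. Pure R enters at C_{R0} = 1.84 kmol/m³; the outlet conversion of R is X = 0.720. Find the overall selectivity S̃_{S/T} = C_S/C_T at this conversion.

1.52

C_R = C_{R0}(1−X) = 0.5152 kmol/m³.
Along a PFR/batch, dC_S/dC_R = −r_S/(r_S+r_T) = −k₁/(k₁+k₂·C_R).
Integrating from C_{R0} to C_R: C_S = (0.418/0.245)·ln[(0.418+0.245·1.84)/(0.418+0.245·0.515)] = 1.706·ln(0.8688/0.5442) = 0.7980 kmol/m³.
C_T = (C_{R0}−C_R)−C_S = 0.5268 kmol/m³; S̃_{S/T} = 0.7980/0.5268 = 1.52.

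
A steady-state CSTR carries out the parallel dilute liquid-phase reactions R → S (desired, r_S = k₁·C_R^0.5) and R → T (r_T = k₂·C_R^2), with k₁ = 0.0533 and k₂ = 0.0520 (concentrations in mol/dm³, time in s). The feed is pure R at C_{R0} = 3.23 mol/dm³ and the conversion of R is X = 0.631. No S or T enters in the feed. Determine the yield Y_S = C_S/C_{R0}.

Exit C_R = C_{R0}(1−X) = 3.23×0.369 = 1.192 mol/dm³.
A CSTR operates uniformly at the exit composition, giving r_S = 0.05819 and r_T = 0.07387 (each k·C_R^n at C_R = 1.192).
Fraction of consumed R going to S: r_S/(r_S+r_T) = 0.4406.
C_S = 0.4406·C_{R0}·X = 0.4406×3.23×0.631 = 0.898 mol/dm³; Y_S = C_S/C_{R0} = 0.278.

0.278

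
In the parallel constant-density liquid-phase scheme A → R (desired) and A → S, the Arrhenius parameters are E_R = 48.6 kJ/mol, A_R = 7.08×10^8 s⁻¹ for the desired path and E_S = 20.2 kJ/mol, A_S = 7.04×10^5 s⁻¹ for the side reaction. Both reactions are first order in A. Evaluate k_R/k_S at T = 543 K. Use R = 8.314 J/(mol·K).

With equal orders, S_{R/S} = k_R/k_S = (A_R/A_S)·exp[(E_S−E_R)/(RT)].
(E_S−E_R)/(RT) = (20.2−48.6)×10³/(8.314×543) = -28400/4515 = -6.291.
k_R/k_S = (7.08×10^8/7.04×10^5)·exp(-6.291) = 1006 × 0.001853 = 1.86.
Since E_R > E_S, raising the temperature improves selectivity toward R.

1.86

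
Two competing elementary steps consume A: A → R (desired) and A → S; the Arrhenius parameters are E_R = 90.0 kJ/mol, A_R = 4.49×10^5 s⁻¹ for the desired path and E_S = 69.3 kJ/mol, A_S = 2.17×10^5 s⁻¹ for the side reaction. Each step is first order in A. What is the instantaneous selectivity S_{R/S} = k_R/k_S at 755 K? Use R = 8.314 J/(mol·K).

Since both paths have the same order in A, the concentration cancels and S_{R/S} = k_R/k_S = (A_R/A_S)·exp[(E_S−E_R)/(RT)].
(E_S−E_R)/(RT) = (69.3−90.0)×10³/(8.314×755) = -20700/6277 = -3.298.
k_R/k_S = (4.49×10^5/2.17×10^5)·exp(-3.298) = 2.069 × 0.03697 = 0.0765.

0.0765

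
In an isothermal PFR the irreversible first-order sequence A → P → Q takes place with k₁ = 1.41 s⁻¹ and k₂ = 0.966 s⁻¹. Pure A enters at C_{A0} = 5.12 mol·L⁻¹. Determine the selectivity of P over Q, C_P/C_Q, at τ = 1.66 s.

0.584

Solving the coupled first-order balances gives C_P(τ) = [k₁/(k₂−k₁)]·C_{A0}·(e^(−k₁τ) − e^(−k₂τ)).
e^(−k₁τ) = e^(−1.41×1.66) = e^(−2.341) = 0.09627; e^(−k₂τ) = e^(−1.604) = 0.2012.
C_P = 1.41×5.12/(0.966−1.41) × (0.09627−0.2012) = (-16.26)×(-0.1049) = 1.706 mol·L⁻¹.
C_A = C_{A0}e^(−k₁τ) = 0.4929 mol·L⁻¹, so C_Q = C_{A0}−C_A−C_P = 2.921 mol·L⁻¹; C_P/C_Q = 0.584.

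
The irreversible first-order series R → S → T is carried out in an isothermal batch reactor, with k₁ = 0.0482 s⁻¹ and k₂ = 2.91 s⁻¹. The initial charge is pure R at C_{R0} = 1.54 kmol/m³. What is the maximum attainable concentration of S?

0.0238 kmol/m³

At the optimum, C_{S,max}/C_{R0} = (k₁/k₂)^[k₂/(k₂−k₁)].
= (0.0482/2.91)^(2.91/(2.91−0.0482)) = (0.01656)^(1.017) = 0.01546.
C_{S,max} = 0.01546×1.54 = 0.0238 kmol/m³.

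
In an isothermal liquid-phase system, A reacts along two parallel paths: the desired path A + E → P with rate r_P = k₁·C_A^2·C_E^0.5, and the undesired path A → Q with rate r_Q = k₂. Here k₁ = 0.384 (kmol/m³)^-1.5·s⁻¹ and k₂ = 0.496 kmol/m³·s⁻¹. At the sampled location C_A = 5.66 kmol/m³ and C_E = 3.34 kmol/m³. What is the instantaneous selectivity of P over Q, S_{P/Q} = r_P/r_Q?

S_{P/Q} = r_P/r_Q = (k₁·C_A^2·C_E^0.5)/(k₂) = (k₁/k₂)·C_A^2·C_E^0.5.
= (0.384×5.660^2×3.340^0.5) / (0.496) = 22.48/0.4960 = 45.3.
Since the desired path is higher order in A, keeping C_A high (PFR or concentrated feed) favours P.

45.3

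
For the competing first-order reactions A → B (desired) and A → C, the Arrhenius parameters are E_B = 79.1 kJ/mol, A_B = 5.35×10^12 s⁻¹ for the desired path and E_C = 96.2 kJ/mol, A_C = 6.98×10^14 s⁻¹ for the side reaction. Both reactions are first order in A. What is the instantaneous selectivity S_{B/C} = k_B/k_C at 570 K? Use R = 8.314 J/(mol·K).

Since both paths have the same order in A, the concentration cancels and S_{B/C} = k_B/k_C = (A_B/A_C)·exp[(E_C−E_B)/(RT)].
(E_C−E_B)/(RT) = (96.2−79.1)×10³/(8.314×570) = 17100/4739 = 3.608.
k_B/k_C = (5.35×10^12/6.98×10^14)·exp(3.608) = 0.007665 × 36.91 = 0.283.
Since E_B < E_C, lowering the temperature improves selectivity toward B.

0.283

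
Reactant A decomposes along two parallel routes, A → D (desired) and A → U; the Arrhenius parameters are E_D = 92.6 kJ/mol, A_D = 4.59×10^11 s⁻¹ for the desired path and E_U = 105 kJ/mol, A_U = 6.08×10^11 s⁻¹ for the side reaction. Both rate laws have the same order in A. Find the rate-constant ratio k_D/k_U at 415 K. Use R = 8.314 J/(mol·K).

27.5

With equal orders, S_{D/U} = k_D/k_U = (A_D/A_U)·exp[(E_U−E_D)/(RT)].
(E_U−E_D)/(RT) = (105−92.6)×10³/(8.314×415) = 12400/3450 = 3.594.
k_D/k_U = (4.59×10^11/6.08×10^11)·exp(3.594) = 0.7549 × 36.37 = 27.5.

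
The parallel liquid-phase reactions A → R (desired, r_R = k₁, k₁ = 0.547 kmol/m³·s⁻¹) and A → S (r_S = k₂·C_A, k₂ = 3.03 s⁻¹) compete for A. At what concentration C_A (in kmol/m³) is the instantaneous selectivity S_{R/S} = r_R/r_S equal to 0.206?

0.876 kmol/m³

S_{R/S} = (k₁/k₂)·C_A⁻¹ ⇒ C_A = (S·k₂/k₁)^(-1).
= (0.206×3.03/0.547)^(-1) = (1.141)^(-1) = 0.876 kmol/m³.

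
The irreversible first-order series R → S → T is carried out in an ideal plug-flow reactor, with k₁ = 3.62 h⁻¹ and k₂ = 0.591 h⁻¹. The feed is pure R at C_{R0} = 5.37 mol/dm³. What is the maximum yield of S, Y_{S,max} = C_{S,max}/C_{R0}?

For a first-order series the maximum intermediate yield is C_{S,max}/C_{R0} = (k₁/k₂)^[k₂/(k₂−k₁)].
= (3.62/0.591)^(0.591/(0.591−3.62)) = (6.125)^(-0.1951) = 0.7021.

0.702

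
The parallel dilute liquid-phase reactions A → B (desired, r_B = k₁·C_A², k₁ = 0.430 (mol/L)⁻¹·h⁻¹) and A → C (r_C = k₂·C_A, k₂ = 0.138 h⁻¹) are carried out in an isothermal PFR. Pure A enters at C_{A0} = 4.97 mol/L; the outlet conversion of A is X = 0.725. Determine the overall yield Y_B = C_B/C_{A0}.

0.651

C_A = C_{A0}(1−X) = 1.367 mol/L.
Along a PFR/batch, dC_C/dC_A = −r_C/(r_B+r_C) = −k₂/(k₂+k₁·C_A).
Integrating from C_{A0} to C_A: C_C = (0.138/0.430)·ln[(0.138+0.430·4.97)/(0.138+0.430·1.37)] = 0.3209·ln(2.275/0.7257) = 0.3667 mol/L.
Then C_B = (C_{A0}−C_A) − C_C = 3.603 − 0.3667 = 3.237 mol/L.
Y_B = C_B/C_{A0} = 3.237/4.97 = 0.651.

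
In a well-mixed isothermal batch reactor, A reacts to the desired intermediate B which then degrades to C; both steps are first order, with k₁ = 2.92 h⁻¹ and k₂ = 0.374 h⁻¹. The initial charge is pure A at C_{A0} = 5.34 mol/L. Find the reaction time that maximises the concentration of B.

0.807 h

Setting dC_B/dt = 0 gives t_opt = ln(k₂/k₁)/(k₂−k₁).
= ln(0.374/2.92)/(0.374−2.92) = ln(0.1281)/-2.546 = -2.055/-2.546 = 0.807 h.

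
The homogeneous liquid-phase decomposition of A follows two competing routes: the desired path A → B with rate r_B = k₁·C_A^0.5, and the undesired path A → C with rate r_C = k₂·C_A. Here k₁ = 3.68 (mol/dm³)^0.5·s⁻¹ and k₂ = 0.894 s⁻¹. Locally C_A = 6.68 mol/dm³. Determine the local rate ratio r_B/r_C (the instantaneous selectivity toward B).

S_{B/C} = r_B/r_C = (k₁·C_A^0.5)/(k₂·C_A) = (k₁/k₂)·C_A^-0.5.
= (3.68×6.680^0.5) / (0.894×6.680) = 9.511/5.972 = 1.59.

1.59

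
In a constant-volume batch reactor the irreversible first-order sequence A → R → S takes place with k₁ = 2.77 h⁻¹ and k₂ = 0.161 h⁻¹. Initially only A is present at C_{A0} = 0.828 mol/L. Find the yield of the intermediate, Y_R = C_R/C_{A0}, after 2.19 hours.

The intermediate concentration in a first-order A→B→C sequence is C_R = k₁C_{A0}(e^(−k₁t) − e^(−k₂t))/(k₂−k₁).
e^(−k₁t) = e^(−2.77×2.19) = e^(−6.066) = 0.002320; e^(−k₂t) = e^(−0.3526) = 0.7029.
C_R = 2.77×0.828/(0.161−2.77) × (0.002320−0.7029) = (-0.8791)×(-0.7005) = 0.6158 mol/L.
Y_R = C_R/C_{A0} = 0.6158/0.828 = 0.744.

0.744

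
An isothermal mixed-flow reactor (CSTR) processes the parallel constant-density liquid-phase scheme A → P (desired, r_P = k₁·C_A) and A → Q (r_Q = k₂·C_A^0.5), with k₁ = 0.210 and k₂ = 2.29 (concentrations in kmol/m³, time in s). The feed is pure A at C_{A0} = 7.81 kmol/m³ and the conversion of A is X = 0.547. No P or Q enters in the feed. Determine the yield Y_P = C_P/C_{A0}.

Exit C_A = C_{A0}(1−X) = 7.81×0.453 = 3.538 kmol/m³.
A CSTR operates uniformly at the exit composition, giving r_P = 0.7430 and r_Q = 4.307 (each k·C_A^n at C_A = 3.538).
Fraction of consumed A going to P: r_P/(r_P+r_Q) = 0.1471.
C_P = 0.1471·C_{A0}·X = 0.1471×7.81×0.547 = 0.628 kmol/m³; Y_P = C_P/C_{A0} = 0.0805.

0.0805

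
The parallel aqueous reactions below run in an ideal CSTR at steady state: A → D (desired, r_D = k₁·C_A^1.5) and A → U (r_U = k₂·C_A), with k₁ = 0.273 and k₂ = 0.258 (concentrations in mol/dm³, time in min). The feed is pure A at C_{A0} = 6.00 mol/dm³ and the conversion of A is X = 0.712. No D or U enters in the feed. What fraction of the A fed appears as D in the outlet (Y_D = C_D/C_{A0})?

Exit C_A = C_{A0}(1−X) = 6.00×0.288 = 1.728 mol/dm³.
A CSTR operates uniformly at the exit composition, giving r_D = 0.6201 and r_U = 0.4458 (each k·C_A^n at C_A = 1.728).
Fraction of consumed A going to D: r_D/(r_D+r_U) = 0.5818.
C_D = 0.5818·C_{A0}·X = 0.5818×6.00×0.712 = 2.49 mol/dm³; Y_D = C_D/C_{A0} = 0.414.

0.414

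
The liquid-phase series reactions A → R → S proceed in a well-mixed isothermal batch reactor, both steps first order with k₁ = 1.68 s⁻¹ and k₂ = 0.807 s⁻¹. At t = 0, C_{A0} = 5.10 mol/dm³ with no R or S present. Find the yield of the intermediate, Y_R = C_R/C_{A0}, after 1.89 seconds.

0.338

The intermediate concentration in a first-order A→B→C sequence is C_R = k₁C_{A0}(e^(−k₁t) − e^(−k₂t))/(k₂−k₁).
e^(−k₁t) = e^(−1.68×1.89) = e^(−3.175) = 0.04179; e^(−k₂t) = e^(−1.525) = 0.2176.
C_R = 1.68×5.10/(0.807−1.68) × (0.04179−0.2176) = (-9.814)×(-0.1758) = 1.725 mol/dm³.
Y_R = C_R/C_{A0} = 1.725/5.10 = 0.338.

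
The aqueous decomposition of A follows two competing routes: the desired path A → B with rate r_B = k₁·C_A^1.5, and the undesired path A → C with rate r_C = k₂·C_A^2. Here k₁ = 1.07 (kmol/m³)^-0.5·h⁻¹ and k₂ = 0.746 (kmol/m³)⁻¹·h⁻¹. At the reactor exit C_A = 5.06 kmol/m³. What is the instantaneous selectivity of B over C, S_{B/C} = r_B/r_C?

S_{B/C} = r_B/r_C = (k₁·C_A^1.5)/(k₂·C_A^2) = (k₁/k₂)·C_A^-0.5.
= (1.07×5.060^1.5) / (0.746×5.060^2) = 12.18/19.10 = 0.638.

0.638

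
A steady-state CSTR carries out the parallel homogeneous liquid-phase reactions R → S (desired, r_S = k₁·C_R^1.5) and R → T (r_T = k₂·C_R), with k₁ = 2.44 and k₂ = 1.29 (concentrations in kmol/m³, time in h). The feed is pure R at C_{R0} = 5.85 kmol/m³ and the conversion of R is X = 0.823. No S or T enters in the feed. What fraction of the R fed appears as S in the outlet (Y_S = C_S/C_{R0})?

0.542

Exit C_R = C_{R0}(1−X) = 5.85×0.177 = 1.035 kmol/m³.
Rates in a CSTR are evaluated at the outlet concentration: r_S = 2.44×1.035^1.5 = 2.571, r_T = 1.29×1.035 = 1.336.
Fraction of consumed R going to S: r_S/(r_S+r_T) = 0.6581.
C_S = 0.6581·C_{R0}·X = 0.6581×5.85×0.823 = 3.17 kmol/m³; Y_S = C_S/C_{R0} = 0.542.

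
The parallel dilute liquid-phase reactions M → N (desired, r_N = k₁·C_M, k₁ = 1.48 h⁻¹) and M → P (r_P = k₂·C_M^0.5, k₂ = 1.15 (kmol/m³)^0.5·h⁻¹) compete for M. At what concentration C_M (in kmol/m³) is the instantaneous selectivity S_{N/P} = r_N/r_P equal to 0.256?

S_{N/P} = (k₁/k₂)·C_M^0.5 ⇒ C_M = (S·k₂/k₁)^(2).
= (0.256×1.15/1.48)^(2) = (0.1989)^(2) = 0.0396 kmol/m³.

0.0396 kmol/m³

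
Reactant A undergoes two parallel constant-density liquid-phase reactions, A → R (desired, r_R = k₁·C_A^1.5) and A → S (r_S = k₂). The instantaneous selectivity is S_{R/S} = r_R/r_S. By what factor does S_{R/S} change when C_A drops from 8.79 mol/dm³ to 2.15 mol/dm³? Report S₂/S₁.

S_{R/S} = (k₁/k₂)·C_A^1.5, so S₂/S₁ = (C_{A,2}/C_{A,1})^1.5.
= (2.15/8.79)^1.5 = (0.2446)^1.5 = 0.121.
Selectivity toward R falls as C_A falls — high-concentration operation is favoured.

0.121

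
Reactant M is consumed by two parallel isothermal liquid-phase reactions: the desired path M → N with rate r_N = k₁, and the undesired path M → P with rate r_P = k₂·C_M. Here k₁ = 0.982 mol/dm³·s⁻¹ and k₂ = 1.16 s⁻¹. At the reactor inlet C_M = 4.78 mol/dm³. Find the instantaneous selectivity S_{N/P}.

S_{N/P} = r_N/r_P = (k₁)/(k₂·C_M) = (k₁/k₂)·C_M⁻¹.
= (0.982) / (1.16×4.780) = 0.9820/5.545 = 0.177.

0.177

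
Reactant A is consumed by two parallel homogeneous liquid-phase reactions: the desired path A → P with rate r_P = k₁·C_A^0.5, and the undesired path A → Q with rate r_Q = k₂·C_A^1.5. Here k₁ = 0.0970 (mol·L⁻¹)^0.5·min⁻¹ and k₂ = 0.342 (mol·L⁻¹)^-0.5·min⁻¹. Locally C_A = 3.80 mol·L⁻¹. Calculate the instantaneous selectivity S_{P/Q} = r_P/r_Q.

S_{P/Q} = r_P/r_Q = (k₁·C_A^0.5)/(k₂·C_A^1.5) = (k₁/k₂)·C_A⁻¹.
= (0.0970×3.800^0.5) / (0.342×3.800^1.5) = 0.1891/2.533 = 0.0746.
The undesired path is higher order in A, so low C_A (CSTR or dilute feed) favours P.

0.0746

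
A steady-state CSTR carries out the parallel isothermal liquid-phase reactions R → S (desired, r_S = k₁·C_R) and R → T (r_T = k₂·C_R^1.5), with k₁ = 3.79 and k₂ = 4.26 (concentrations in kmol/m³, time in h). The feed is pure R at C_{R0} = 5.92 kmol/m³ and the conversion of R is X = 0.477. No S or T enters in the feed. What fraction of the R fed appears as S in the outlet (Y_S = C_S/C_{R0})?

Exit C_R = C_{R0}(1−X) = 5.92×0.523 = 3.096 kmol/m³.
Rates in a CSTR are evaluated at the outlet concentration: r_S = 3.79×3.096 = 11.73, r_T = 4.26×3.096^1.5 = 23.21.
Fraction of consumed R going to S: r_S/(r_S+r_T) = 0.3358.
C_S = 0.3358·C_{R0}·X = 0.3358×5.92×0.477 = 0.948 kmol/m³; Y_S = C_S/C_{R0} = 0.160.

0.160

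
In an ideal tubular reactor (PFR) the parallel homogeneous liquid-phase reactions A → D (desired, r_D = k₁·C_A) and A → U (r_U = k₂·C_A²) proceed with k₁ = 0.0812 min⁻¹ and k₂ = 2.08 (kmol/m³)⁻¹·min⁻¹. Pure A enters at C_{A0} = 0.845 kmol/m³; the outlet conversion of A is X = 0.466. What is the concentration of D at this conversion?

0.0230 kmol/m³

C_A = C_{A0}(1−X) = 0.4512 kmol/m³.
Along a PFR/batch, dC_D/dC_A = −r_D/(r_D+r_U) = −k₁/(k₁+k₂·C_A).
Integrating from C_{A0} to C_A: C_D = (0.0812/2.08)·ln[(0.0812+2.08·0.845)/(0.0812+2.08·0.451)] = 0.03904·ln(1.839/1.020) = 0.02302 kmol/m³.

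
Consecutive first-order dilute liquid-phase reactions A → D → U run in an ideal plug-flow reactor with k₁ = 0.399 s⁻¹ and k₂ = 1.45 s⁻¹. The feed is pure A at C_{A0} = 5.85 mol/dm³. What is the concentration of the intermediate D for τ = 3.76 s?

For first-order series with pure A initially, C_D(τ) = k₁C_{A0}/(k₂−k₁)·(e^(−k₁τ) − e^(−k₂τ)).
e^(−k₁τ) = e^(−0.399×3.76) = e^(−1.500) = 0.2231; e^(−k₂τ) = e^(−5.452) = 0.004288.
C_D = 0.399×5.85/(1.45−0.399) × (0.2231−0.004288) = 2.221×0.2188 = 0.4859 mol/dm³.

0.486 mol/dm³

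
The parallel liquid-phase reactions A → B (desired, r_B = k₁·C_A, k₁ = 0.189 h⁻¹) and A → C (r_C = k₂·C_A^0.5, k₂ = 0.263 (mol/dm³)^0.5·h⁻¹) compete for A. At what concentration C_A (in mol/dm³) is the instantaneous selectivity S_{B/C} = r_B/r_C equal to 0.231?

S_{B/C} = (k₁/k₂)·C_A^0.5 ⇒ C_A = (S·k₂/k₁)^(2).
= (0.231×0.263/0.189)^(2) = (0.3214)^(2) = 0.103 mol/dm³.

0.103 mol/dm³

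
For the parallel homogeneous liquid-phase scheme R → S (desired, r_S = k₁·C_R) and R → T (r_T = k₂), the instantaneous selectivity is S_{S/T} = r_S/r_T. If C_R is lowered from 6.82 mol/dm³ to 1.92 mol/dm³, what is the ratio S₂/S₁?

S_{S/T} = (k₁/k₂)·C_R, so S₂/S₁ = (C_{R,2}/C_{R,1}).
= 1.92/6.82 = 0.282.

0.282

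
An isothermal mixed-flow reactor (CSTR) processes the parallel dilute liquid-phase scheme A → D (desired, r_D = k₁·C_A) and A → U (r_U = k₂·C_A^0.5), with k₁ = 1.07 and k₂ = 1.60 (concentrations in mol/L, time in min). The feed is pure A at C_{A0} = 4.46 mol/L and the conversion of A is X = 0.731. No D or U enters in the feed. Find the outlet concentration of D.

1.38 mol/L

Exit C_A = C_{A0}(1−X) = 4.46×0.269 = 1.200 mol/L.
A CSTR operates uniformly at the exit composition, giving r_D = 1.284 and r_U = 1.753 (each k·C_A^n at C_A = 1.200).
Fraction of consumed A going to D: r_D/(r_D+r_U) = 0.4228.
C_D = 0.4228·C_{A0}·X = 0.4228×4.46×0.731 = 1.38 mol/L.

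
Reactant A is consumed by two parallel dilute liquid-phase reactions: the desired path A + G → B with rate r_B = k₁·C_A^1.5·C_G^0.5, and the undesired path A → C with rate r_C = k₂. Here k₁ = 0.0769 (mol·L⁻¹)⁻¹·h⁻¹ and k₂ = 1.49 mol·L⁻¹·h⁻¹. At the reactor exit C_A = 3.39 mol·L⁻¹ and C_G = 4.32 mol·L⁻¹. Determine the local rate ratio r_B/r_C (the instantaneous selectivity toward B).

0.670

S_{B/C} = r_B/r_C = (k₁·C_A^1.5·C_G^0.5)/(k₂) = (k₁/k₂)·C_A^1.5·C_G^0.5.
= (0.0769×3.390^1.5×4.320^0.5) / (1.49) = 0.9976/1.490 = 0.670.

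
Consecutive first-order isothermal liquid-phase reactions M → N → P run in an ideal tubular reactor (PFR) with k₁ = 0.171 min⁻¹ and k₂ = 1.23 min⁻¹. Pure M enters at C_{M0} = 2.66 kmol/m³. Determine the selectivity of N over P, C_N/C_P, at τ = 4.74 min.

0.147

Solving the coupled first-order balances gives C_N(τ) = [k₁/(k₂−k₁)]·C_{M0}·(e^(−k₁τ) − e^(−k₂τ)).
e^(−k₁τ) = e^(−0.171×4.74) = e^(−0.8105) = 0.4446; e^(−k₂τ) = e^(−5.830) = 0.002937.
C_N = 0.171×2.66/(1.23−0.171) × (0.4446−0.002937) = 0.4295×0.4417 = 0.1897 kmol/m³.
C_M = C_{M0}e^(−k₁τ) = 1.183 kmol/m³, so C_P = C_{M0}−C_M−C_N = 1.288 kmol/m³; C_N/C_P = 0.147.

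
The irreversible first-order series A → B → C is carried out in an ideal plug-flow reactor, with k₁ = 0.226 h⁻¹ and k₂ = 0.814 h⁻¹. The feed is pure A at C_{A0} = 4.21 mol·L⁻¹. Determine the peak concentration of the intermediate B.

0.714 mol·L⁻¹

For a first-order series the maximum intermediate yield is C_{B,max}/C_{A0} = (k₁/k₂)^[k₂/(k₂−k₁)].
= (0.226/0.814)^(0.814/(0.814−0.226)) = (0.2776)^(1.384) = 0.1697.
C_{B,max} = 0.1697×4.21 = 0.714 mol·L⁻¹.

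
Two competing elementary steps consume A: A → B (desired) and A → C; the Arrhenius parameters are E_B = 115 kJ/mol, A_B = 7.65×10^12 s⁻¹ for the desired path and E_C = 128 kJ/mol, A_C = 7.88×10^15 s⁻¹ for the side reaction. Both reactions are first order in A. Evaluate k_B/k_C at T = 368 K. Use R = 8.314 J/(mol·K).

With equal orders, S_{B/C} = k_B/k_C = (A_B/A_C)·exp[(E_C−E_B)/(RT)].
(E_C−E_B)/(RT) = (128−115)×10³/(8.314×368) = 13000/3060 = 4.249.
k_B/k_C = (7.65×10^12/7.88×10^15)·exp(4.249) = 9.708×10^-4 × 70.03 = 0.0680.
Since E_B < E_C, lowering the temperature improves selectivity toward B.

0.0680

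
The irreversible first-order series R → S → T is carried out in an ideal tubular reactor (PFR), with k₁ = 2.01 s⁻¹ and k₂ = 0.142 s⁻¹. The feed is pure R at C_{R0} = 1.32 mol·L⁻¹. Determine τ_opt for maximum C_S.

For first-order series the maximum of C_S occurs at τ_opt = ln(k₂/k₁)/(k₂−k₁).
= ln(0.142/2.01)/(0.142−2.01) = ln(0.07065)/-1.868 = -2.650/-1.868 = 1.42 s.

1.42 s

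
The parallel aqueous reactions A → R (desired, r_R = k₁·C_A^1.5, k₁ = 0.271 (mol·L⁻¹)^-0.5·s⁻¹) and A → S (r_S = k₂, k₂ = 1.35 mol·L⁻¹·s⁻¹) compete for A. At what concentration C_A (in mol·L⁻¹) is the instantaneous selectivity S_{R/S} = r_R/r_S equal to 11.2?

14.6 mol·L⁻¹

S_{R/S} = (k₁/k₂)·C_A^1.5 ⇒ C_A = (S·k₂/k₁)^(1/1.5).
= (11.2×1.35/0.271)^(0.6667) = (55.79)^(0.6667) = 14.6 mol·L⁻¹.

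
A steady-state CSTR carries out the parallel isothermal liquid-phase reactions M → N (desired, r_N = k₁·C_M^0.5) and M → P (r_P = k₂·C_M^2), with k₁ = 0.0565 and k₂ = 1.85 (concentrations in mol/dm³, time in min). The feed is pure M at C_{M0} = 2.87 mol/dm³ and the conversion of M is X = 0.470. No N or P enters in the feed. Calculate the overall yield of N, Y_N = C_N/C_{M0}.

Exit C_M = C_{M0}(1−X) = 2.87×0.530 = 1.521 mol/dm³.
In a CSTR the entire volume is at exit conditions, so r_N = 0.0565×1.521^0.5 = 0.06968 and r_P = 1.85×1.521^2 = 4.280.
Fraction of consumed M going to N: r_N/(r_N+r_P) = 0.01602.
C_N = 0.01602·C_{M0}·X = 0.01602×2.87×0.470 = 0.0216 mol/dm³; Y_N = C_N/C_{M0} = 0.00753.

0.00753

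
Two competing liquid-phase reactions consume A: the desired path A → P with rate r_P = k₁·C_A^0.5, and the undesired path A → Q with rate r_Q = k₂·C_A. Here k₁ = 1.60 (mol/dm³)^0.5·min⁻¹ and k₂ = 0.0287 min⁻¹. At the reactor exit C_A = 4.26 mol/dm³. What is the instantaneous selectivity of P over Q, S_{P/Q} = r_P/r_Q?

S_{P/Q} = r_P/r_Q = (k₁·C_A^0.5)/(k₂·C_A) = (k₁/k₂)·C_A^-0.5.
= (1.60×4.260^0.5) / (0.0287×4.260) = 3.302/0.1223 = 27.0.

27.0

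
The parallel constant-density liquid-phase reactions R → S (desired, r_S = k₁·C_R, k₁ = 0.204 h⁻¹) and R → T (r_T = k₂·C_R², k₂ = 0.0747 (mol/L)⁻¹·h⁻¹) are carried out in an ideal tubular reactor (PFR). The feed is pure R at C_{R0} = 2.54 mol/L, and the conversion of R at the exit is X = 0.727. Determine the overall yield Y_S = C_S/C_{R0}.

C_R = C_{R0}(1−X) = 0.6934 mol/L.
Along a PFR/batch, dC_S/dC_R = −r_S/(r_S+r_T) = −k₁/(k₁+k₂·C_R).
Integrating from C_{R0} to C_R: C_S = (0.204/0.0747)·ln[(0.204+0.0747·2.54)/(0.204+0.0747·0.693)] = 2.731·ln(0.3937/0.2558) = 1.178 mol/L.
Y_S = C_S/C_{R0} = 1.178/2.54 = 0.464.

0.464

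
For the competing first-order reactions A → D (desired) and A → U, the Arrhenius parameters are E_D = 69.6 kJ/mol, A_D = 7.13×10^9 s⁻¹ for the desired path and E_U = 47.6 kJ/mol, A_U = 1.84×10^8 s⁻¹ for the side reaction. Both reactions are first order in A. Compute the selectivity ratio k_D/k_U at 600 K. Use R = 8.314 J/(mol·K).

0.471

Since both paths have the same order in A, the concentration cancels and S_{D/U} = k_D/k_U = (A_D/A_U)·exp[(E_U−E_D)/(RT)].
(E_U−E_D)/(RT) = (47.6−69.6)×10³/(8.314×600) = -22000/4988 = -4.410.
k_D/k_U = (7.13×10^9/1.84×10^8)·exp(-4.410) = 38.75 × 0.01215 = 0.471.
Since E_D > E_U, raising the temperature improves selectivity toward D.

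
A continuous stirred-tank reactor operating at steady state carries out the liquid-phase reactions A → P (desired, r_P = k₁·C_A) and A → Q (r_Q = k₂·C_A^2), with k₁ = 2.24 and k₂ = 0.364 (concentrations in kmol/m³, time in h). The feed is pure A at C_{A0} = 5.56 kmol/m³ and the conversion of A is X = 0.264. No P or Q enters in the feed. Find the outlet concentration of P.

Exit C_A = C_{A0}(1−X) = 5.56×0.736 = 4.092 kmol/m³.
Rates in a CSTR are evaluated at the outlet concentration: r_P = 2.24×4.092 = 9.166, r_Q = 0.364×4.092^2 = 6.095.
Fraction of consumed A going to P: r_P/(r_P+r_Q) = 0.6006.
C_P = 0.6006·C_{A0}·X = 0.6006×5.56×0.264 = 0.882 kmol/m³.

0.882 kmol/m³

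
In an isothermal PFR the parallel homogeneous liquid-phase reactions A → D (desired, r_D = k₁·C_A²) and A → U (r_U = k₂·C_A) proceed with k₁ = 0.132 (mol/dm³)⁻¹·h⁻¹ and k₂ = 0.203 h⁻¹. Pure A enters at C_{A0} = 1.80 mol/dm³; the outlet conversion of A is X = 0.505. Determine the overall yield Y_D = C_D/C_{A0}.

C_A = C_{A0}(1−X) = 0.8910 mol/dm³.
Along a PFR/batch, dC_U/dC_A = −r_U/(r_D+r_U) = −k₂/(k₂+k₁·C_A).
Integrating from C_{A0} to C_A: C_U = (0.203/0.132)·ln[(0.203+0.132·1.80)/(0.203+0.132·0.891)] = 1.538·ln(0.4406/0.3206) = 0.4889 mol/dm³.
Then C_D = (C_{A0}−C_A) − C_U = 0.9090 − 0.4889 = 0.4201 mol/dm³.
Y_D = C_D/C_{A0} = 0.4201/1.80 = 0.233.

0.233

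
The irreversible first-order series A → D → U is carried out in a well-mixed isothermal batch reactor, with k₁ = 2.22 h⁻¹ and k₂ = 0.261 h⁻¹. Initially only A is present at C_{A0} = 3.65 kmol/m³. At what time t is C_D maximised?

1.09 h

For first-order series the maximum of C_D occurs at t_opt = ln(k₂/k₁)/(k₂−k₁).
= ln(0.261/2.22)/(0.261−2.22) = ln(0.1176)/-1.959 = -2.141/-1.959 = 1.09 h.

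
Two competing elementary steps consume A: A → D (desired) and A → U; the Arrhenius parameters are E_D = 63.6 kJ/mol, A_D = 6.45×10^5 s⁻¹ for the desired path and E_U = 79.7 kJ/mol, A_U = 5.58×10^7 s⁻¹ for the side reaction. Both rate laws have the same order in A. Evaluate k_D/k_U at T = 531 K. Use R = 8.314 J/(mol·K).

0.443

With equal orders, S_{D/U} = k_D/k_U = (A_D/A_U)·exp[(E_U−E_D)/(RT)].
(E_U−E_D)/(RT) = (79.7−63.6)×10³/(8.314×531) = 16100/4415 = 3.647.
k_D/k_U = (6.45×10^5/5.58×10^7)·exp(3.647) = 0.01156 × 38.35 = 0.443.
Since E_D < E_U, lowering the temperature improves selectivity toward D.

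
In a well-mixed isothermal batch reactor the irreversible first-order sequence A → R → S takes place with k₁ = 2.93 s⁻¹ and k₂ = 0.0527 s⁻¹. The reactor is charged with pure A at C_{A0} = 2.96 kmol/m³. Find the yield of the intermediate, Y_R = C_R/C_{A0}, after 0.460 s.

0.729

The intermediate concentration in a first-order A→B→C sequence is C_R = k₁C_{A0}(e^(−k₁t) − e^(−k₂t))/(k₂−k₁).
e^(−k₁t) = e^(−2.93×0.460) = e^(−1.348) = 0.2598; e^(−k₂t) = e^(−0.02424) = 0.9760.
C_R = 2.93×2.96/(0.0527−2.93) × (0.2598−0.9760) = (-3.014)×(-0.7162) = 2.159 kmol/m³.
Y_R = C_R/C_{A0} = 2.159/2.96 = 0.729.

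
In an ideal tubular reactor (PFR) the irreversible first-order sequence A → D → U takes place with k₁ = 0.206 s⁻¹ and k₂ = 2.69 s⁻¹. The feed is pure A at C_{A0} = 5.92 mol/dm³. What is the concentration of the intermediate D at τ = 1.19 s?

For first-order series with pure A initially, C_D(τ) = k₁C_{A0}/(k₂−k₁)·(e^(−k₁τ) − e^(−k₂τ)).
e^(−k₁τ) = e^(−0.206×1.19) = e^(−0.2451) = 0.7826; e^(−k₂τ) = e^(−3.201) = 0.04072.
C_D = 0.206×5.92/(2.69−0.206) × (0.7826−0.04072) = 0.4910×0.7419 = 0.3642 mol/dm³.

0.364 mol/dm³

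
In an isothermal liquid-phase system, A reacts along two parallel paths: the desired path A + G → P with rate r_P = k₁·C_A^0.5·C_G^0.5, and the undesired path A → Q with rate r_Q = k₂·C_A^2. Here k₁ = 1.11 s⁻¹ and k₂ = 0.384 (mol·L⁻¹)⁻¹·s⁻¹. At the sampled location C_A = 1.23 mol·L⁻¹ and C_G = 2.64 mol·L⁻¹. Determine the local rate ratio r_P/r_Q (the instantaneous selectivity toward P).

S_{P/Q} = r_P/r_Q = (k₁·C_A^0.5·C_G^0.5)/(k₂·C_A^2) = (k₁/k₂)·C_A^-1.5·C_G^0.5.
= (1.11×1.230^0.5×2.640^0.5) / (0.384×1.230^2) = 2.000/0.5810 = 3.44.

3.44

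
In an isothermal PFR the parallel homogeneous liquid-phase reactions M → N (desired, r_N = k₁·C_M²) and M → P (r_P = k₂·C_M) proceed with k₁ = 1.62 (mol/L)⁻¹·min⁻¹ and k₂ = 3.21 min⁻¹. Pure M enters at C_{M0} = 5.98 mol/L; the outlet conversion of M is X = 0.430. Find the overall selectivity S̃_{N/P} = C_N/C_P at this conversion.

C_M = C_{M0}(1−X) = 3.409 mol/L.
Along a PFR/batch, dC_P/dC_M = −r_P/(r_N+r_P) = −k₂/(k₂+k₁·C_M).
Integrating from C_{M0} to C_M: C_P = (3.21/1.62)·ln[(3.21+1.62·5.98)/(3.21+1.62·3.41)] = 1.981·ln(12.90/8.732) = 0.7729 mol/L.
Then C_N = (C_{M0}−C_M) − C_P = 2.571 − 0.7729 = 1.799 mol/L.
S̃_{N/P} = C_N/C_P = 1.799/0.7729 = 2.33.

2.33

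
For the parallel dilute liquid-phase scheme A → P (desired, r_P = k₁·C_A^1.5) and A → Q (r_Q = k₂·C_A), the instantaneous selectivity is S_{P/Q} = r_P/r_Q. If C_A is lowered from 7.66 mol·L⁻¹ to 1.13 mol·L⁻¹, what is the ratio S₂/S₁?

0.384

S_{P/Q} = (k₁/k₂)·C_A^0.5, so S₂/S₁ = (C_{A,2}/C_{A,1})^0.5.
= (1.13/7.66)^0.5 = (0.1475)^0.5 = 0.384.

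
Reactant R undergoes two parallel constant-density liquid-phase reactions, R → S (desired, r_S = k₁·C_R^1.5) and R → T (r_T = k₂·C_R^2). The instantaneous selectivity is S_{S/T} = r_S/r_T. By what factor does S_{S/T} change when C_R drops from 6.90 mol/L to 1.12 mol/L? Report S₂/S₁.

S_{S/T} = (k₁/k₂)·C_R^-0.5, so S₂/S₁ = (C_{R,2}/C_{R,1})^-0.5.
= (1.12/6.90)^(-0.5) = (0.1623)^(-0.5) = 2.48.
Selectivity toward S rises as C_R falls — low-concentration operation is favoured.

2.48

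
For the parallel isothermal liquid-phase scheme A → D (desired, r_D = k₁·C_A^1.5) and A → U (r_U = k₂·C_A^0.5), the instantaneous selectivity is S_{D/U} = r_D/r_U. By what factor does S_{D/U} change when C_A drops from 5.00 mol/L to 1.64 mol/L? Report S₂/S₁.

0.328

S_{D/U} = (k₁/k₂)·C_A, so S₂/S₁ = (C_{A,2}/C_{A,1}).
= 1.64/5.00 = 0.328.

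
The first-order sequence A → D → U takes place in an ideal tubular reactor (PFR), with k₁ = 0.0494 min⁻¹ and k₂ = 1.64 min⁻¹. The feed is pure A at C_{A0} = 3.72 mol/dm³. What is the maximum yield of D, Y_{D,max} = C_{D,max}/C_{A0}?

0.0270

Evaluating C_D at τ_opt = ln(k₂/k₁)/(k₂−k₁) gives C_{D,max}/C_{A0} = (k₁/k₂)^[k₂/(k₂−k₁)].
= (0.0494/1.64)^(1.64/(1.64−0.0494)) = (0.03012)^(1.031) = 0.02702.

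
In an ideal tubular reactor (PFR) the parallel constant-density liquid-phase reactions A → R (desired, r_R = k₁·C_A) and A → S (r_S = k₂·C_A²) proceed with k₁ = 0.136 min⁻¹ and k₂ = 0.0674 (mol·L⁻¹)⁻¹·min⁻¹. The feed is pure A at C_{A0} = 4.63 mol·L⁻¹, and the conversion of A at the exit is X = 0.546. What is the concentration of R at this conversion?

C_A = C_{A0}(1−X) = 2.102 mol·L⁻¹.
Along a PFR/batch, dC_R/dC_A = −r_R/(r_R+r_S) = −k₁/(k₁+k₂·C_A).
Integrating from C_{A0} to C_A: C_R = (0.136/0.0674)·ln[(0.136+0.0674·4.63)/(0.136+0.0674·2.10)] = 2.018·ln(0.4481/0.2777) = 0.9655 mol·L⁻¹.

0.965 mol·L⁻¹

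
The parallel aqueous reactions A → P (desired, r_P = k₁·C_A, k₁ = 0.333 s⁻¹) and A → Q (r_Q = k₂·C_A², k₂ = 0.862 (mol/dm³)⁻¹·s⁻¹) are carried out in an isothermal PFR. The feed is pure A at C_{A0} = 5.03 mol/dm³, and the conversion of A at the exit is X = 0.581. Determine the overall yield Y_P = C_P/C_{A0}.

C_A = C_{A0}(1−X) = 2.108 mol/dm³.
Along a PFR/batch, dC_P/dC_A = −r_P/(r_P+r_Q) = −k₁/(k₁+k₂·C_A).
Integrating from C_{A0} to C_A: C_P = (0.333/0.862)·ln[(0.333+0.862·5.03)/(0.333+0.862·2.11)] = 0.3863·ln(4.669/2.150) = 0.2996 mol/dm³.
Y_P = C_P/C_{A0} = 0.2996/5.03 = 0.0596.

0.0596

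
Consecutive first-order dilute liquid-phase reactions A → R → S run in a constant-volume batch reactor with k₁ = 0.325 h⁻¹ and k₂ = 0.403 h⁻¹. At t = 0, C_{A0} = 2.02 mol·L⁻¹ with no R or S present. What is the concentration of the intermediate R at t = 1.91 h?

0.626 mol·L⁻¹

For first-order series with pure A initially, C_R(t) = k₁C_{A0}/(k₂−k₁)·(e^(−k₁t) − e^(−k₂t)).
e^(−k₁t) = e^(−0.325×1.91) = e^(−0.6208) = 0.5375; e^(−k₂t) = e^(−0.7697) = 0.4631.
C_R = 0.325×2.02/(0.403−0.325) × (0.5375−0.4631) = 8.417×0.07440 = 0.6262 mol·L⁻¹.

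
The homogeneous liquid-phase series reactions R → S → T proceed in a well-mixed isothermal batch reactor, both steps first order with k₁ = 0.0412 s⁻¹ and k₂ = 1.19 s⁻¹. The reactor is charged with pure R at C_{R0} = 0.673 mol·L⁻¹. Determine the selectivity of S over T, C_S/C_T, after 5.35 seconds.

0.170

For first-order series with pure R initially, C_S(t) = k₁C_{R0}/(k₂−k₁)·(e^(−k₁t) − e^(−k₂t)).
e^(−k₁t) = e^(−0.0412×5.35) = e^(−0.2204) = 0.8022; e^(−k₂t) = e^(−6.366) = 0.001718.
C_S = 0.0412×0.673/(1.19−0.0412) × (0.8022−0.001718) = 0.02414×0.8005 = 0.01932 mol·L⁻¹.
C_R = C_{R0}e^(−k₁t) = 0.5399 mol·L⁻¹, so C_T = C_{R0}−C_R−C_S = 0.1138 mol·L⁻¹; C_S/C_T = 0.170.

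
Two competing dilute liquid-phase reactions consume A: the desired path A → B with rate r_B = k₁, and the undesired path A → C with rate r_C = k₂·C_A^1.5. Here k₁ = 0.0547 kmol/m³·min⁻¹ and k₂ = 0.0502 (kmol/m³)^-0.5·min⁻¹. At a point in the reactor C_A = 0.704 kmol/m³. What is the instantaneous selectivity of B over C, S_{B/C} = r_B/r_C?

S_{B/C} = r_B/r_C = (k₁)/(k₂·C_A^1.5) = (k₁/k₂)·C_A^-1.5.
= (0.0547) / (0.0502×0.7040^1.5) = 0.05470/0.02965 = 1.84.

1.84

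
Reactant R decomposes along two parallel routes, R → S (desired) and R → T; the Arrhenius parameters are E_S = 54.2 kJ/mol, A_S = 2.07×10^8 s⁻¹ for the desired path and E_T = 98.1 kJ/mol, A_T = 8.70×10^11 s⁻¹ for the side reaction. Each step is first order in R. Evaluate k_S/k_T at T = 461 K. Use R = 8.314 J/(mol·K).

22.4

k_S/k_T = (A_S/A_T)·exp[−(E_S−E_T)/(RT)] = (A_S/A_T)·exp[(E_T−E_S)/(RT)].
(E_T−E_S)/(RT) = (98.1−54.2)×10³/(8.314×461) = 43900/3833 = 11.45.
k_S/k_T = (2.07×10^8/8.70×10^11)·exp(11.45) = 2.379×10^-4 × 94269 = 22.4.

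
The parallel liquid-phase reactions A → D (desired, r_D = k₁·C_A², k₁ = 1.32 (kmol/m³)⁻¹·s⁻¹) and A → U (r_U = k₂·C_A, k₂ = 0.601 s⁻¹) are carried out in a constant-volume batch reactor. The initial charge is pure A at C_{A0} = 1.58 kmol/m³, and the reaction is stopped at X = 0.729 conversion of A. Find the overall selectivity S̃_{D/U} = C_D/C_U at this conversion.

2.03

C_A = C_{A0}(1−X) = 0.4282 kmol/m³.
Along a PFR/batch, dC_U/dC_A = −r_U/(r_D+r_U) = −k₂/(k₂+k₁·C_A).
Integrating from C_{A0} to C_A: C_U = (0.601/1.32)·ln[(0.601+1.32·1.58)/(0.601+1.32·0.428)] = 0.4553·ln(2.687/1.166) = 0.3800 kmol/m³.
Then C_D = (C_{A0}−C_A) − C_U = 1.152 − 0.3800 = 0.7719 kmol/m³.
S̃_{D/U} = C_D/C_U = 0.7719/0.3800 = 2.03.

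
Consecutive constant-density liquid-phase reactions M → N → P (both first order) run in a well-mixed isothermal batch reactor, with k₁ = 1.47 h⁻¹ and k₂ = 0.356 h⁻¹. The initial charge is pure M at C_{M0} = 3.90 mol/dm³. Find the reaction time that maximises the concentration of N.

Setting dC_N/dt = 0 gives t_opt = ln(k₂/k₁)/(k₂−k₁).
= ln(0.356/1.47)/(0.356−1.47) = ln(0.2422)/-1.114 = -1.418/-1.114 = 1.27 h.

1.27 h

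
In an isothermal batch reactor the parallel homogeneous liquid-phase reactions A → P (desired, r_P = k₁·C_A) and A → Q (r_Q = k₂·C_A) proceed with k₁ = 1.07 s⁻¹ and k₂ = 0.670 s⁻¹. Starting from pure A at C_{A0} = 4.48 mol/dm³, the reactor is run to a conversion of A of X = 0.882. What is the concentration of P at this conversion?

C_A = C_{A0}(1−X) = 0.5286 mol/dm³.
Both paths are first order in A, so the instantaneous fraction to P is constant: dC_P/d(−C_A) = k₁/(k₁+k₂) = 0.6149.
C_P = 0.6149·(C_{A0}−C_A) = 0.6149×3.951 = 2.43 mol/dm³.

2.43 mol/dm³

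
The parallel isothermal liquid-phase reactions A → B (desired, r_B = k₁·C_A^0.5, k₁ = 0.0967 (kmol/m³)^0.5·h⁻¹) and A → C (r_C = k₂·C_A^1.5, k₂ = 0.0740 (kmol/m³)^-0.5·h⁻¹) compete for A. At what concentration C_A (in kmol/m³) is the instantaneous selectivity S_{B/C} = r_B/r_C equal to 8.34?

0.157 kmol/m³

S_{B/C} = (k₁/k₂)·C_A⁻¹ ⇒ C_A = (S·k₂/k₁)^(-1).
= (8.34×0.0740/0.0967)^(-1) = (6.382)^(-1) = 0.157 kmol/m³.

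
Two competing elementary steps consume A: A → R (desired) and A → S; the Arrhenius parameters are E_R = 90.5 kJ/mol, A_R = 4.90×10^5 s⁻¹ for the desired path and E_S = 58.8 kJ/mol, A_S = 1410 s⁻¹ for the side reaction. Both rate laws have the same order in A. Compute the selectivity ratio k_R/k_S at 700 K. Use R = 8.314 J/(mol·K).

1.50

Since both paths have the same order in A, the concentration cancels and S_{R/S} = k_R/k_S = (A_R/A_S)·exp[(E_S−E_R)/(RT)].
(E_S−E_R)/(RT) = (58.8−90.5)×10³/(8.314×700) = -31700/5820 = -5.447.
k_R/k_S = (4.90×10^5/1410)·exp(-5.447) = 347.5 × 0.004310 = 1.50.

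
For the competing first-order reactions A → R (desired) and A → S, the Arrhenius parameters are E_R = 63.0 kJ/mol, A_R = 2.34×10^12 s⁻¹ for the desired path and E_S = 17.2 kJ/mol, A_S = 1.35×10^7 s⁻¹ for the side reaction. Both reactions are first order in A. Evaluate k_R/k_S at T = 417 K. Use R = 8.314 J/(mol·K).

0.317

k_R/k_S = (A_R/A_S)·exp[−(E_R−E_S)/(RT)] = (A_R/A_S)·exp[(E_S−E_R)/(RT)].
(E_S−E_R)/(RT) = (17.2−63.0)×10³/(8.314×417) = -45800/3467 = -13.21.
k_R/k_S = (2.34×10^12/1.35×10^7)·exp(-13.21) = 1.733×10^5 × 1.831×10^-6 = 0.317.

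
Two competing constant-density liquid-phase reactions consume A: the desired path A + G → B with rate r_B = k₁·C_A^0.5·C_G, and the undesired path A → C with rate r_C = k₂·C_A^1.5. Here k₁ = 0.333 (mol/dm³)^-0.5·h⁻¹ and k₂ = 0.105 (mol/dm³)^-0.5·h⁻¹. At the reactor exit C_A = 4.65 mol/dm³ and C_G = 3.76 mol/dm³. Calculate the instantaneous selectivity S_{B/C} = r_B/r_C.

2.56

S_{B/C} = r_B/r_C = (k₁·C_A^0.5·C_G)/(k₂·C_A^1.5) = (k₁/k₂)·C_A⁻¹·C_G.
= (0.333×4.650^0.5×3.760) / (0.105×4.650^1.5) = 2.700/1.053 = 2.56.
The undesired path is higher order in A, so low C_A (CSTR or dilute feed) favours B.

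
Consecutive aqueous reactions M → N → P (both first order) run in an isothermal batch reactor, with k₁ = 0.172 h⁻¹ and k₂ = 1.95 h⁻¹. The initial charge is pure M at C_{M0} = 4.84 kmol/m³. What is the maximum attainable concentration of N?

0.338 kmol/m³

At the optimum, C_{N,max}/C_{M0} = (k₁/k₂)^[k₂/(k₂−k₁)].
= (0.172/1.95)^(1.95/(1.95−0.172)) = (0.08821)^(1.097) = 0.06974.
C_{N,max} = 0.06974×4.84 = 0.338 kmol/m³.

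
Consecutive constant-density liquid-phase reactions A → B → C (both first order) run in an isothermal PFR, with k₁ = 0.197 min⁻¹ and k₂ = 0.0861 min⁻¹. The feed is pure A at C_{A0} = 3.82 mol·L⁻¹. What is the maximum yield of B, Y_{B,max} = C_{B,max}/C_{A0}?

0.526

For a first-order series the maximum intermediate yield is C_{B,max}/C_{A0} = (k₁/k₂)^[k₂/(k₂−k₁)].
= (0.197/0.0861)^(0.0861/(0.0861−0.197)) = (2.288)^(-0.7764) = 0.5259.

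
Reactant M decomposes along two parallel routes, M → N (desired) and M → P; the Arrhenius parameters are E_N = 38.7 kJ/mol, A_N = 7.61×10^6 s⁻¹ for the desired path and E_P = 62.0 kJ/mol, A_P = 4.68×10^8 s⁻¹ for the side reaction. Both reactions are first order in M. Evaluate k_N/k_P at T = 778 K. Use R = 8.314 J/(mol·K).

0.596

With equal orders, S_{N/P} = k_N/k_P = (A_N/A_P)·exp[(E_P−E_N)/(RT)].
(E_P−E_N)/(RT) = (62.0−38.7)×10³/(8.314×778) = 23300/6468 = 3.602.
k_N/k_P = (7.61×10^6/4.68×10^8)·exp(3.602) = 0.01626 × 36.68 = 0.596.
Since E_N < E_P, lowering the temperature improves selectivity toward N.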